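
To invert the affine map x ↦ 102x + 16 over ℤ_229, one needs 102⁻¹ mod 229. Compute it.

Apply the Euclidean algorithm to 229 and 102:
229 = 2·102 + 25
102 = 4·25 + 2
25 = 12·2 + 1
2 = 2·1 + 0
gcd = 1, so the inverse exists. Back-substitute:
1 = 25 − 12·2
1 = −12·102 + 49·25
1 = 49·229 − 110·102
So 102·(-110) ≡ 1 (mod 229), and -110 ≡ 119 (mod 229).

119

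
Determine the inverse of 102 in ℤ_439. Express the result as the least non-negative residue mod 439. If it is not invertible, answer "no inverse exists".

Apply the Euclidean algorithm to 439 and 102:
439 = 4×102 + 31
102 = 3×31 + 9
31 = 3×9 + 4
9 = 2×4 + 1
4 = 4×1 + 0
gcd = 1, so the inverse exists. Back-substitute:
1 = 9 − 2·4
1 = −2·31 + 7·9
1 = 7·102 − 23·31
1 = −23·439 + 99·102
So 102·99 ≡ 1 (mod 439).

99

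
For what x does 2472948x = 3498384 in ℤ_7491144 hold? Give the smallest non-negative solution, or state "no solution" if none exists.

280436

First find gcd(2472948, 7491144):
7491144 = 3×2472948 + 72300
2472948 = 34×72300 + 14748
72300 = 4×14748 + 13308
14748 = 1×13308 + 1440
13308 = 9×1440 + 348
1440 = 4×348 + 48
348 = 7×48 + 12
48 = 4×12 + 0
gcd = 12 and 12 | 3498384, so solutions exist. Divide through by 12: 206079x ≡ 291532 (mod 624262).
Now find 206079⁻¹ mod 624262:
624262 = 3*206079 + 6025
206079 = 34*6025 + 1229
6025 = 4*1229 + 1109
1229 = 1*1109 + 120
1109 = 9*120 + 29
120 = 4*29 + 4
29 = 7*4 + 1
4 = 4*1 + 0
Back-substitute:
1 = 29 − 7·4
1 = −7·120 + 29·29
1 = 29·1109 − 268·120
1 = −268·1229 + 297·1109
1 = 297·6025 − 1456·1229
1 = −1456·206079 + 49801·6025
1 = 49801·624262 − 150859·206079
So 206079·(-150859) ≡ 1 (mod 624262), i.e. 206079⁻¹ ≡ 473403.
Then x ≡ 473403·291532 ≡ 280436 (mod 624262); the smallest non-negative solution is x = 280436.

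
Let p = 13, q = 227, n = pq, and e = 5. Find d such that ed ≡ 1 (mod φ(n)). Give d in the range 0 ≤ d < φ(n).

φ(n) = (p−1)(q−1) = 12·226 = 2712.
Need d with 5·d ≡ 1 (mod 2712). Apply the extended Euclidean algorithm:
2712 = 542×5 + 2
5 = 2×2 + 1
2 = 2×1 + 0
Back-substitute:
1 = 5 − 2·2
1 = −2·2712 + 1085·5
So 5·1085 ≡ 1 (mod 2712), hence d = 1085.

1085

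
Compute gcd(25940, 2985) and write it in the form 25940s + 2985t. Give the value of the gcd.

Euclidean algorithm:
25940 = 8×2985 + 2060
2985 = 1×2060 + 925
2060 = 2×925 + 210
925 = 4×210 + 85
210 = 2×85 + 40
85 = 2×40 + 5
40 = 8×5 + 0
gcd(25940, 2985) = 5.
Express as a combination:
5 = 85 − 2·40
5 = −2·210 + 5·85
5 = 5·925 − 22·210
5 = −22·2060 + 49·925
5 = 49·2985 − 71·2060
5 = −71·25940 + 617·2985
So 5 = (-71)·25940 + (617)·2985.

5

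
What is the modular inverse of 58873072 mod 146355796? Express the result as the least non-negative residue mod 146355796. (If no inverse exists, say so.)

no inverse exists

Compute gcd(58873072, 146355796):
146355796 = 2×58873072 + 28609652
58873072 = 2×28609652 + 1653768
28609652 = 17×1653768 + 495596
1653768 = 3×495596 + 166980
495596 = 2×166980 + 161636
166980 = 1×161636 + 5344
161636 = 30×5344 + 1316
5344 = 4×1316 + 80
1316 = 16×80 + 36
80 = 2×36 + 8
36 = 4×8 + 4
8 = 2×4 + 0
The gcd is 4, not 1, hence no inverse exists.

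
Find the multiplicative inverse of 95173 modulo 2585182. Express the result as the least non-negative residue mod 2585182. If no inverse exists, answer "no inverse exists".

2079679

gcd(2585182, 95173) by repeated division:
2585182 = 27·95173 + 15511
95173 = 6·15511 + 2107
15511 = 7·2107 + 762
2107 = 2·762 + 583
762 = 1·583 + 179
583 = 3·179 + 46
179 = 3·46 + 41
46 = 1·41 + 5
41 = 8·5 + 1
5 = 5·1 + 0
The gcd is 1. Working backward:
1 = 41 − 8·5
1 = −8·46 + 9·41
1 = 9·179 − 35·46
1 = −35·583 + 114·179
1 = 114·762 − 149·583
1 = −149·2107 + 412·762
1 = 412·15511 − 3033·2107
1 = −3033·95173 + 18610·15511
1 = 18610·2585182 − 505503·95173
Hence 95173⁻¹ ≡ -505503 ≡ 2079679 (mod 2585182).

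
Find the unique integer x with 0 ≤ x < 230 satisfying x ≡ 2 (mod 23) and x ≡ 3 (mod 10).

Write x = 2 + 23·k. Then 23·k ≡ 3 − 2 ≡ 1 (mod 10).
Need 23⁻¹ mod 10. Extended Euclid on (10, 3):
10 = 3*3 + 1
3 = 3*1 + 0
Back-substitute:
1 = 10 − 3·3
23⁻¹ ≡ 7 (mod 10), so k ≡ 7·1 ≡ 7 (mod 10).
x = 2 + 23·7 = 163.

163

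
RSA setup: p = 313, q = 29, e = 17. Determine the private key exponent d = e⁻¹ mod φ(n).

φ(n) = (p−1)(q−1) = 312·28 = 8736.
Need d with 17·d ≡ 1 (mod 8736). Apply the extended Euclidean algorithm:
8736 = 513·17 + 15
17 = 1·15 + 2
15 = 7·2 + 1
2 = 2·1 + 0
Back-substitute:
1 = 15 − 7·2
1 = −7·17 + 8·15
1 = 8·8736 − 4111·17
So 17·(-4111) ≡ 1 (mod 8736), hence d ≡ -4111 ≡ 4625 (mod 8736).

4625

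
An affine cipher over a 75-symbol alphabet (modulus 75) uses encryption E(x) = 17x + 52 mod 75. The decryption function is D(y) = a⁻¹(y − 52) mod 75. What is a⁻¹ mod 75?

Apply the Euclidean algorithm to 75 and 17:
75 = 4·17 + 7
17 = 2·7 + 3
7 = 2·3 + 1
3 = 3·1 + 0
Since gcd(17, 75) = 1, back-substitute to write 1 as a combination:
1 = 7 − 2·3
1 = −2·17 + 5·7
1 = 5·75 − 22·17
Hence 17⁻¹ ≡ -22 ≡ 53 (mod 75).

53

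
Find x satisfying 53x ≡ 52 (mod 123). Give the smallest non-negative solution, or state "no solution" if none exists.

First find gcd(53, 123):
123 = 2·53 + 17
53 = 3·17 + 2
17 = 8·2 + 1
2 = 2·1 + 0
gcd = 1, so a unique solution mod 123 exists.
Back-substitute for the Bézout coefficients:
1 = 17 − 8·2
1 = −8·53 + 25·17
1 = 25·123 − 58·53
So 53·(-58) ≡ 1 (mod 123), giving 53⁻¹ ≡ 65.
x ≡ 53⁻¹·52 ≡ 65·52 ≡ 59 (mod 123).

59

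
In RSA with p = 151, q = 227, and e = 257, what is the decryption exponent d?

φ(n) = (p−1)(q−1) = 150·226 = 33900.
Need d with 257·d ≡ 1 (mod 33900). Apply the extended Euclidean algorithm:
33900 = 131*257 + 233
257 = 1*233 + 24
233 = 9*24 + 17
24 = 1*17 + 7
17 = 2*7 + 3
7 = 2*3 + 1
3 = 3*1 + 0
Back-substitute:
1 = 7 − 2·3
1 = −2·17 + 5·7
1 = 5·24 − 7·17
1 = −7·233 + 68·24
1 = 68·257 − 75·233
1 = −75·33900 + 9893·257
So 257·9893 ≡ 1 (mod 33900), hence d = 9893.

9893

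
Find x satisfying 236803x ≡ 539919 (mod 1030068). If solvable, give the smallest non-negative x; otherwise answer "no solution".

First find gcd(236803, 1030068):
1030068 = 4×236803 + 82856
236803 = 2×82856 + 71091
82856 = 1×71091 + 11765
71091 = 6×11765 + 501
11765 = 23×501 + 242
501 = 2×242 + 17
242 = 14×17 + 4
17 = 4×4 + 1
4 = 4×1 + 0
gcd = 1, so a unique solution mod 1030068 exists.
Back-substitute for the Bézout coefficients:
1 = 17 − 4·4
1 = −4·242 + 57·17
1 = 57·501 − 118·242
1 = −118·11765 + 2771·501
1 = 2771·71091 − 16744·11765
1 = −16744·82856 + 19515·71091
1 = 19515·236803 − 55774·82856
1 = −55774·1030068 + 242611·236803
So 236803·(242611) ≡ 1 (mod 1030068), giving 236803⁻¹ ≡ 242611.
x ≡ 236803⁻¹·539919 ≡ 242611·539919 ≡ 661221 (mod 1030068).

661221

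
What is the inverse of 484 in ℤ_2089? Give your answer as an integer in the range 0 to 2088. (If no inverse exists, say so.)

669

Apply the Euclidean algorithm to 2089 and 484:
2089 = 4×484 + 153
484 = 3×153 + 25
153 = 6×25 + 3
25 = 8×3 + 1
3 = 3×1 + 0
Since gcd(484, 2089) = 1, back-substitute to write 1 as a combination:
1 = 25 − 8·3
1 = −8·153 + 49·25
1 = 49·484 − 155·153
1 = −155·2089 + 669·484
So 484·669 ≡ 1 (mod 2089).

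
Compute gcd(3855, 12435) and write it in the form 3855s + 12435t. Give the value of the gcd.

15

Euclidean algorithm:
12435 = 3*3855 + 870
3855 = 4*870 + 375
870 = 2*375 + 120
375 = 3*120 + 15
120 = 8*15 + 0
gcd(3855, 12435) = 15.
Express as a combination:
15 = 375 − 3·120
15 = −3·870 + 7·375
15 = 7·3855 − 31·870
15 = −31·12435 + 100·3855
So 15 = (-31)·12435 + (100)·3855.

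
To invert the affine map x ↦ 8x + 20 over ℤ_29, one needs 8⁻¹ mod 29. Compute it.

11

Run Euclid on (29, 8):
29 = 3*8 + 5
8 = 1*5 + 3
5 = 1*3 + 2
3 = 1*2 + 1
2 = 2*1 + 0
The gcd is 1. Working backward:
1 = 3 − 2
1 = −5 + 2·3
1 = 2·8 − 3·5
1 = −3·29 + 11·8
So 8·11 ≡ 1 (mod 29).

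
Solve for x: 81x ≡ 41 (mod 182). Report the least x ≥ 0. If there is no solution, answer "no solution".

5

First find gcd(81, 182):
182 = 2·81 + 20
81 = 4·20 + 1
20 = 20·1 + 0
gcd = 1, so a unique solution mod 182 exists.
Back-substitute for the Bézout coefficients:
1 = 81 − 4·20
1 = −4·182 + 9·81
So 81·(9) ≡ 1 (mod 182), giving 81⁻¹ ≡ 9.
x ≡ 81⁻¹·41 ≡ 9·41 ≡ 5 (mod 182).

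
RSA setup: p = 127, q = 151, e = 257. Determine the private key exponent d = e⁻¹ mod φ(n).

φ(n) = (p−1)(q−1) = 126·150 = 18900.
Need d with 257·d ≡ 1 (mod 18900). Apply the extended Euclidean algorithm:
18900 = 73·257 + 139
257 = 1·139 + 118
139 = 1·118 + 21
118 = 5·21 + 13
21 = 1·13 + 8
13 = 1·8 + 5
8 = 1·5 + 3
5 = 1·3 + 2
3 = 1·2 + 1
2 = 2·1 + 0
Back-substitute:
1 = 3 − 2
1 = −5 + 2·3
1 = 2·8 − 3·5
1 = −3·13 + 5·8
1 = 5·21 − 8·13
1 = −8·118 + 45·21
1 = 45·139 − 53·118
1 = −53·257 + 98·139
1 = 98·18900 − 7207·257
So 257·(-7207) ≡ 1 (mod 18900), hence d ≡ -7207 ≡ 11693 (mod 18900).

11693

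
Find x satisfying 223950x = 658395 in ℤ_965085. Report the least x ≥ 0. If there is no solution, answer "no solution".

First find gcd(223950, 965085):
965085 = 4*223950 + 69285
223950 = 3*69285 + 16095
69285 = 4*16095 + 4905
16095 = 3*4905 + 1380
4905 = 3*1380 + 765
1380 = 1*765 + 615
765 = 1*615 + 150
615 = 4*150 + 15
150 = 10*15 + 0
gcd = 15 and 15 | 658395, so solutions exist. Divide through by 15: 14930x ≡ 43893 (mod 64339).
Now find 14930⁻¹ mod 64339:
64339 = 4×14930 + 4619
14930 = 3×4619 + 1073
4619 = 4×1073 + 327
1073 = 3×327 + 92
327 = 3×92 + 51
92 = 1×51 + 41
51 = 1×41 + 10
41 = 4×10 + 1
10 = 10×1 + 0
Back-substitute:
1 = 41 − 4·10
1 = −4·51 + 5·41
1 = 5·92 − 9·51
1 = −9·327 + 32·92
1 = 32·1073 − 105·327
1 = −105·4619 + 452·1073
1 = 452·14930 − 1461·4619
1 = −1461·64339 + 6296·14930
So 14930⁻¹ ≡ 6296 (mod 64339).
Then x ≡ 6296·43893 ≡ 14323 (mod 64339); the smallest non-negative solution is x = 14323.

14323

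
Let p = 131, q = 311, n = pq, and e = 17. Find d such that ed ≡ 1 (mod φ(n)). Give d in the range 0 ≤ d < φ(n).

φ(n) = (p−1)(q−1) = 130·310 = 40300.
Need d with 17·d ≡ 1 (mod 40300). Apply the extended Euclidean algorithm:
40300 = 2370×17 + 10
17 = 1×10 + 7
10 = 1×7 + 3
7 = 2×3 + 1
3 = 3×1 + 0
Back-substitute:
1 = 7 − 2·3
1 = −2·10 + 3·7
1 = 3·17 − 5·10
1 = −5·40300 + 11853·17
So 17·11853 ≡ 1 (mod 40300), hence d = 11853.

11853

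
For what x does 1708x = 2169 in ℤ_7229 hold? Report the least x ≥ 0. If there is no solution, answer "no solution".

First find gcd(1708, 7229):
7229 = 4×1708 + 397
1708 = 4×397 + 120
397 = 3×120 + 37
120 = 3×37 + 9
37 = 4×9 + 1
9 = 9×1 + 0
gcd = 1, so a unique solution mod 7229 exists.
Back-substitute for the Bézout coefficients:
1 = 37 − 4·9
1 = −4·120 + 13·37
1 = 13·397 − 43·120
1 = −43·1708 + 185·397
1 = 185·7229 − 783·1708
So 1708·(-783) ≡ 1 (mod 7229), giving 1708⁻¹ ≡ 6446.
x ≡ 1708⁻¹·2169 ≡ 6446·2169 ≡ 488 (mod 7229).

488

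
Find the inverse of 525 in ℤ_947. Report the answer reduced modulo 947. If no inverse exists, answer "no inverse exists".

Extended Euclidean algorithm:
947 = 1×525 + 422
525 = 1×422 + 103
422 = 4×103 + 10
103 = 10×10 + 3
10 = 3×3 + 1
3 = 3×1 + 0
Since gcd(525, 947) = 1, back-substitute to write 1 as a combination:
1 = 10 − 3·3
1 = −3·103 + 31·10
1 = 31·422 − 127·103
1 = −127·525 + 158·422
1 = 158·947 − 285·525
Thus 525·(-285) ≡ 1 (mod 947); reducing, -285 mod 947 = 662.

662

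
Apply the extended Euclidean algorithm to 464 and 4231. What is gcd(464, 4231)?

Repeated division:
4231 = 9·464 + 55
464 = 8·55 + 24
55 = 2·24 + 7
24 = 3·7 + 3
7 = 2·3 + 1
3 = 3·1 + 0
gcd(464, 4231) = 1.
Express as a combination:
1 = 7 − 2·3
1 = −2·24 + 7·7
1 = 7·55 − 16·24
1 = −16·464 + 135·55
1 = 135·4231 − 1231·464
So 1 = (135)·4231 + (-1231)·464.

1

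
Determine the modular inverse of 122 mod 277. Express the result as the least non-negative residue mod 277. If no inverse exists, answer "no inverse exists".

Apply the Euclidean algorithm to 277 and 122:
277 = 2·122 + 33
122 = 3·33 + 23
33 = 1·23 + 10
23 = 2·10 + 3
10 = 3·3 + 1
3 = 3·1 + 0
Since gcd(122, 277) = 1, back-substitute to write 1 as a combination:
1 = 10 − 3·3
1 = −3·23 + 7·10
1 = 7·33 − 10·23
1 = −10·122 + 37·33
1 = 37·277 − 84·122
Thus 122·(-84) ≡ 1 (mod 277); reducing, -84 mod 277 = 193.

193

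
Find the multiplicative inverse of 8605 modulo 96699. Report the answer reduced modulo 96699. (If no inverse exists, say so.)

Apply the Euclidean algorithm to 96699 and 8605:
96699 = 11×8605 + 2044
8605 = 4×2044 + 429
2044 = 4×429 + 328
429 = 1×328 + 101
328 = 3×101 + 25
101 = 4×25 + 1
25 = 25×1 + 0
The gcd is 1. Working backward:
1 = 101 − 4·25
1 = −4·328 + 13·101
1 = 13·429 − 17·328
1 = −17·2044 + 81·429
1 = 81·8605 − 341·2044
1 = −341·96699 + 3832·8605
So 8605·3832 ≡ 1 (mod 96699).

3832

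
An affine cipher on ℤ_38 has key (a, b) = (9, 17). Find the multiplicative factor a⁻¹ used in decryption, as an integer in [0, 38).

17

Extended Euclidean algorithm:
38 = 4*9 + 2
9 = 4*2 + 1
2 = 2*1 + 0
gcd = 1, so the inverse exists. Back-substitute:
1 = 9 − 4·2
1 = −4·38 + 17·9
So 9·17 ≡ 1 (mod 38).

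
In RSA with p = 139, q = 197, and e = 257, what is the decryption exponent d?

φ(n) = (p−1)(q−1) = 138·196 = 27048.
Need d with 257·d ≡ 1 (mod 27048). Apply the extended Euclidean algorithm:
27048 = 105×257 + 63
257 = 4×63 + 5
63 = 12×5 + 3
5 = 1×3 + 2
3 = 1×2 + 1
2 = 2×1 + 0
Back-substitute:
1 = 3 − 2
1 = −5 + 2·3
1 = 2·63 − 25·5
1 = −25·257 + 102·63
1 = 102·27048 − 10735·257
So 257·(-10735) ≡ 1 (mod 27048), hence d ≡ -10735 ≡ 16313 (mod 27048).

16313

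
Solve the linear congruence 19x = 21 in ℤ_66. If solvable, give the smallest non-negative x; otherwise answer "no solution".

15

First find gcd(19, 66):
66 = 3*19 + 9
19 = 2*9 + 1
9 = 9*1 + 0
gcd = 1, so a unique solution mod 66 exists.
Back-substitute for the Bézout coefficients:
1 = 19 − 2·9
1 = −2·66 + 7·19
So 19·(7) ≡ 1 (mod 66), giving 19⁻¹ ≡ 7.
x ≡ 19⁻¹·21 ≡ 7·21 ≡ 15 (mod 66).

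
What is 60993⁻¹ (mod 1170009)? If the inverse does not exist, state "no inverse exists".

no inverse exists

Compute gcd(60993, 1170009):
1170009 = 19×60993 + 11142
60993 = 5×11142 + 5283
11142 = 2×5283 + 576
5283 = 9×576 + 99
576 = 5×99 + 81
99 = 1×81 + 18
81 = 4×18 + 9
18 = 2×9 + 0
The gcd is 9, not 1, hence no inverse exists.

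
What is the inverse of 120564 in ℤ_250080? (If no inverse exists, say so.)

Compute gcd(120564, 250080):
250080 = 2·120564 + 8952
120564 = 13·8952 + 4188
8952 = 2·4188 + 576
4188 = 7·576 + 156
576 = 3·156 + 108
156 = 1·108 + 48
108 = 2·48 + 12
48 = 4·12 + 0
The gcd is 12, not 1, hence no inverse exists.

no inverse exists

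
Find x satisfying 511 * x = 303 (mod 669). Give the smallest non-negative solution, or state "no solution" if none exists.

First find gcd(511, 669):
669 = 1*511 + 158
511 = 3*158 + 37
158 = 4*37 + 10
37 = 3*10 + 7
10 = 1*7 + 3
7 = 2*3 + 1
3 = 3*1 + 0
gcd = 1, so a unique solution mod 669 exists.
Back-substitute for the Bézout coefficients:
1 = 7 − 2·3
1 = −2·10 + 3·7
1 = 3·37 − 11·10
1 = −11·158 + 47·37
1 = 47·511 − 152·158
1 = −152·669 + 199·511
So 511·(199) ≡ 1 (mod 669), giving 511⁻¹ ≡ 199.
x ≡ 511⁻¹·303 ≡ 199·303 ≡ 87 (mod 669).

87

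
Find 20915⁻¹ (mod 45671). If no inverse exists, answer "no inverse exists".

8787

Apply the Euclidean algorithm to 45671 and 20915:
45671 = 2*20915 + 3841
20915 = 5*3841 + 1710
3841 = 2*1710 + 421
1710 = 4*421 + 26
421 = 16*26 + 5
26 = 5*5 + 1
5 = 5*1 + 0
Since gcd(20915, 45671) = 1, back-substitute to write 1 as a combination:
1 = 26 − 5·5
1 = −5·421 + 81·26
1 = 81·1710 − 329·421
1 = −329·3841 + 739·1710
1 = 739·20915 − 4024·3841
1 = −4024·45671 + 8787·20915
So 20915·8787 ≡ 1 (mod 45671).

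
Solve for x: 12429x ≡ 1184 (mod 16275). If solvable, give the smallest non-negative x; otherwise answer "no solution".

gcd(12429, 16275):
16275 = 1*12429 + 3846
12429 = 3*3846 + 891
3846 = 4*891 + 282
891 = 3*282 + 45
282 = 6*45 + 12
45 = 3*12 + 9
12 = 1*9 + 3
9 = 3*3 + 0
gcd = 3, but 3 ∤ 1184, so the congruence has no solution.

no solution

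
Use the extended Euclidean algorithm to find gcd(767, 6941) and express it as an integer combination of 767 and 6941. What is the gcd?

1

Repeated division:
6941 = 9×767 + 38
767 = 20×38 + 7
38 = 5×7 + 3
7 = 2×3 + 1
3 = 3×1 + 0
gcd(767, 6941) = 1.
Express as a combination:
1 = 7 − 2·3
1 = −2·38 + 11·7
1 = 11·767 − 222·38
1 = −222·6941 + 2009·767
So 1 = (-222)·6941 + (2009)·767.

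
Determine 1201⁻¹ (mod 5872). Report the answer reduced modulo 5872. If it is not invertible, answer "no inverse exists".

Extended Euclidean algorithm:
5872 = 4*1201 + 1068
1201 = 1*1068 + 133
1068 = 8*133 + 4
133 = 33*4 + 1
4 = 4*1 + 0
gcd = 1, so the inverse exists. Back-substitute:
1 = 133 − 33·4
1 = −33·1068 + 265·133
1 = 265·1201 − 298·1068
1 = −298·5872 + 1457·1201
So 1201·1457 ≡ 1 (mod 5872).

1457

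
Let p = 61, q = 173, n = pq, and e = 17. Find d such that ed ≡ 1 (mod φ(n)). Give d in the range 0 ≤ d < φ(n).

φ(n) = (p−1)(q−1) = 60·172 = 10320.
Need d with 17·d ≡ 1 (mod 10320). Apply the extended Euclidean algorithm:
10320 = 607·17 + 1
17 = 17·1 + 0
Back-substitute:
1 = 10320 − 607·17
So 17·(-607) ≡ 1 (mod 10320), hence d ≡ -607 ≡ 9713 (mod 10320).

9713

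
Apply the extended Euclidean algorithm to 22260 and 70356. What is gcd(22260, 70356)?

12

Apply Euclid's algorithm to 70356 and 22260:
70356 = 3×22260 + 3576
22260 = 6×3576 + 804
3576 = 4×804 + 360
804 = 2×360 + 84
360 = 4×84 + 24
84 = 3×24 + 12
24 = 2×12 + 0
gcd(22260, 70356) = 12.
Back-substituting:
12 = 84 − 3·24
12 = −3·360 + 13·84
12 = 13·804 − 29·360
12 = −29·3576 + 129·804
12 = 129·22260 − 803·3576
12 = −803·70356 + 2538·22260
So 12 = (-803)·70356 + (2538)·22260.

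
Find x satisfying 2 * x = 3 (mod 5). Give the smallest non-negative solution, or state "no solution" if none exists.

First find gcd(2, 5):
5 = 2·2 + 1
2 = 2·1 + 0
gcd = 1, so a unique solution mod 5 exists.
Back-substitute for the Bézout coefficients:
1 = 5 − 2·2
So 2·(-2) ≡ 1 (mod 5), giving 2⁻¹ ≡ 3.
x ≡ 2⁻¹·3 ≡ 3·3 ≡ 4 (mod 5).

4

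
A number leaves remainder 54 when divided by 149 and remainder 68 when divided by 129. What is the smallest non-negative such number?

Write x = 54 + 149·k. Then 149·k ≡ 68 − 54 ≡ 14 (mod 129).
Need 149⁻¹ mod 129. Extended Euclid on (129, 20):
129 = 6*20 + 9
20 = 2*9 + 2
9 = 4*2 + 1
2 = 2*1 + 0
Back-substitute:
1 = 9 − 4·2
1 = −4·20 + 9·9
1 = 9·129 − 58·20
149⁻¹ ≡ 71 (mod 129), so k ≡ 71·14 ≡ 91 (mod 129).
x = 54 + 149·91 = 13613.

13613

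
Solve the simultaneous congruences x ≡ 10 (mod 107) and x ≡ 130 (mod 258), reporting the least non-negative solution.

1936

Write x = 10 + 107·k. Then 107·k ≡ 130 − 10 ≡ 120 (mod 258).
Need 107⁻¹ mod 258. Extended Euclid on (258, 107):
258 = 2×107 + 44
107 = 2×44 + 19
44 = 2×19 + 6
19 = 3×6 + 1
6 = 6×1 + 0
Back-substitute:
1 = 19 − 3·6
1 = −3·44 + 7·19
1 = 7·107 − 17·44
1 = −17·258 + 41·107
107⁻¹ ≡ 41 (mod 258), so k ≡ 41·120 ≡ 18 (mod 258).
x = 10 + 107·18 = 1936.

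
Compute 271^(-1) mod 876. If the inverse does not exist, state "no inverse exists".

Extended Euclidean algorithm:
876 = 3*271 + 63
271 = 4*63 + 19
63 = 3*19 + 6
19 = 3*6 + 1
6 = 6*1 + 0
The gcd is 1. Working backward:
1 = 19 − 3·6
1 = −3·63 + 10·19
1 = 10·271 − 43·63
1 = −43·876 + 139·271
So 271·139 ≡ 1 (mod 876).

139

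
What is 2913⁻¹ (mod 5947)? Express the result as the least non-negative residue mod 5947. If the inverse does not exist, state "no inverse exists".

Run Euclid on (5947, 2913):
5947 = 2·2913 + 121
2913 = 24·121 + 9
121 = 13·9 + 4
9 = 2·4 + 1
4 = 4·1 + 0
gcd = 1, so the inverse exists. Back-substitute:
1 = 9 − 2·4
1 = −2·121 + 27·9
1 = 27·2913 − 650·121
1 = −650·5947 + 1327·2913
So 2913·1327 ≡ 1 (mod 5947).

1327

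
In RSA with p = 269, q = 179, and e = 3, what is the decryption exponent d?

φ(n) = (p−1)(q−1) = 268·178 = 47704.
Need d with 3·d ≡ 1 (mod 47704). Apply the extended Euclidean algorithm:
47704 = 15901*3 + 1
3 = 3*1 + 0
Back-substitute:
1 = 47704 − 15901·3
So 3·(-15901) ≡ 1 (mod 47704), hence d ≡ -15901 ≡ 31803 (mod 47704).

31803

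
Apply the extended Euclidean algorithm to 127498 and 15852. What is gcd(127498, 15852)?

Apply Euclid's algorithm to 127498 and 15852:
127498 = 8·15852 + 682
15852 = 23·682 + 166
682 = 4·166 + 18
166 = 9·18 + 4
18 = 4·4 + 2
4 = 2·2 + 0
gcd(127498, 15852) = 2.
Express as a combination:
2 = 18 − 4·4
2 = −4·166 + 37·18
2 = 37·682 − 152·166
2 = −152·15852 + 3533·682
2 = 3533·127498 − 28416·15852
So 2 = (3533)·127498 + (-28416)·15852.

2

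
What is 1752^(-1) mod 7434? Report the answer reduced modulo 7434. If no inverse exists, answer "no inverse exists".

Compute gcd(1752, 7434):
7434 = 4*1752 + 426
1752 = 4*426 + 48
426 = 8*48 + 42
48 = 1*42 + 6
42 = 7*6 + 0
gcd(1752, 7434) = 6 ≠ 1, so 1752 has no multiplicative inverse modulo 7434.

no inverse exists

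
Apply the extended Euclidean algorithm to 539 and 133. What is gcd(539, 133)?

Euclidean algorithm:
539 = 4*133 + 7
133 = 19*7 + 0
gcd(539, 133) = 7.
Working backward:
7 = 539 − 4·133
So 7 = (1)·539 + (-4)·133.

7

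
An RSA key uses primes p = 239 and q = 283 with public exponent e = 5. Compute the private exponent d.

53693

φ(n) = (p−1)(q−1) = 238·282 = 67116.
Need d with 5·d ≡ 1 (mod 67116). Apply the extended Euclidean algorithm:
67116 = 13423*5 + 1
5 = 5*1 + 0
Back-substitute:
1 = 67116 − 13423·5
So 5·(-13423) ≡ 1 (mod 67116), hence d ≡ -13423 ≡ 53693 (mod 67116).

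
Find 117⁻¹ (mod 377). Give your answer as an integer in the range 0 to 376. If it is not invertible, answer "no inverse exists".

Compute gcd(117, 377):
377 = 3×117 + 26
117 = 4×26 + 13
26 = 2×13 + 0
The gcd is 13, not 1, hence no inverse exists.

no inverse exists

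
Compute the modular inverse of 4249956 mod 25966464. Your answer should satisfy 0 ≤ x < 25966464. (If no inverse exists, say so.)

Euclidean algorithm on 25966464, 4249956:
25966464 = 6·4249956 + 466728
4249956 = 9·466728 + 49404
466728 = 9·49404 + 22092
49404 = 2·22092 + 5220
22092 = 4·5220 + 1212
5220 = 4·1212 + 372
1212 = 3·372 + 96
372 = 3·96 + 84
96 = 1·84 + 12
84 = 7·12 + 0
gcd(4249956, 25966464) = 12 ≠ 1, so 4249956 has no multiplicative inverse modulo 25966464.

no inverse exists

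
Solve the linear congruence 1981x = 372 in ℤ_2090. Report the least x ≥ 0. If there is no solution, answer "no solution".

First find gcd(1981, 2090):
2090 = 1·1981 + 109
1981 = 18·109 + 19
109 = 5·19 + 14
19 = 1·14 + 5
14 = 2·5 + 4
5 = 1·4 + 1
4 = 4·1 + 0
gcd = 1, so a unique solution mod 2090 exists.
Back-substitute for the Bézout coefficients:
1 = 5 − 4
1 = −14 + 3·5
1 = 3·19 − 4·14
1 = −4·109 + 23·19
1 = 23·1981 − 418·109
1 = −418·2090 + 441·1981
So 1981·(441) ≡ 1 (mod 2090), giving 1981⁻¹ ≡ 441.
x ≡ 1981⁻¹·372 ≡ 441·372 ≡ 1032 (mod 2090).

1032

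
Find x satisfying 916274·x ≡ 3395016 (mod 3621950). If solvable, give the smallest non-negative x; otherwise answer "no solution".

1211409

First find gcd(916274, 3621950):
3621950 = 3*916274 + 873128
916274 = 1*873128 + 43146
873128 = 20*43146 + 10208
43146 = 4*10208 + 2314
10208 = 4*2314 + 952
2314 = 2*952 + 410
952 = 2*410 + 132
410 = 3*132 + 14
132 = 9*14 + 6
14 = 2*6 + 2
6 = 3*2 + 0
gcd = 2 and 2 | 3395016, so solutions exist. Divide through by 2: 458137x ≡ 1697508 (mod 1810975).
Now find 458137⁻¹ mod 1810975:
1810975 = 3*458137 + 436564
458137 = 1*436564 + 21573
436564 = 20*21573 + 5104
21573 = 4*5104 + 1157
5104 = 4*1157 + 476
1157 = 2*476 + 205
476 = 2*205 + 66
205 = 3*66 + 7
66 = 9*7 + 3
7 = 2*3 + 1
3 = 3*1 + 0
Back-substitute:
1 = 7 − 2·3
1 = −2·66 + 19·7
1 = 19·205 − 59·66
1 = −59·476 + 137·205
1 = 137·1157 − 333·476
1 = −333·5104 + 1469·1157
1 = 1469·21573 − 6209·5104
1 = −6209·436564 + 125649·21573
1 = 125649·458137 − 131858·436564
1 = −131858·1810975 + 521223·458137
So 458137⁻¹ ≡ 521223 (mod 1810975).
Then x ≡ 521223·1697508 ≡ 1211409 (mod 1810975); the smallest non-negative solution is x = 1211409.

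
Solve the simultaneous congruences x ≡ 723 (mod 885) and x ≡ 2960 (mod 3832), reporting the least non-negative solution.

Write x = 723 + 885·k. Then 885·k ≡ 2960 − 723 ≡ 2237 (mod 3832).
Need 885⁻¹ mod 3832. Extended Euclid on (3832, 885):
3832 = 4·885 + 292
885 = 3·292 + 9
292 = 32·9 + 4
9 = 2·4 + 1
4 = 4·1 + 0
Back-substitute:
1 = 9 − 2·4
1 = −2·292 + 65·9
1 = 65·885 − 197·292
1 = −197·3832 + 853·885
885⁻¹ ≡ 853 (mod 3832), so k ≡ 853·2237 ≡ 3657 (mod 3832).
x = 723 + 885·3657 = 3237168.

3237168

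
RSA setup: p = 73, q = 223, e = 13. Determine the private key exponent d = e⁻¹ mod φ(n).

φ(n) = (p−1)(q−1) = 72·222 = 15984.
Need d with 13·d ≡ 1 (mod 15984). Apply the extended Euclidean algorithm:
15984 = 1229*13 + 7
13 = 1*7 + 6
7 = 1*6 + 1
6 = 6*1 + 0
Back-substitute:
1 = 7 − 6
1 = −13 + 2·7
1 = 2·15984 − 2459·13
So 13·(-2459) ≡ 1 (mod 15984), hence d ≡ -2459 ≡ 13525 (mod 15984).

13525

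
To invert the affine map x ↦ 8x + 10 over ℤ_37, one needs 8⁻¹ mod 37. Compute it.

14

Apply the Euclidean algorithm to 37 and 8:
37 = 4·8 + 5
8 = 1·5 + 3
5 = 1·3 + 2
3 = 1·2 + 1
2 = 2·1 + 0
Since gcd(8, 37) = 1, back-substitute to write 1 as a combination:
1 = 3 − 2
1 = −5 + 2·3
1 = 2·8 − 3·5
1 = −3·37 + 14·8
So 8·14 ≡ 1 (mod 37).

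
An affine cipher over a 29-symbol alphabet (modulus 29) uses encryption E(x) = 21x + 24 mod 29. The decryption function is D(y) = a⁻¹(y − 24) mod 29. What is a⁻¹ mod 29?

18

Apply the Euclidean algorithm to 29 and 21:
29 = 1×21 + 8
21 = 2×8 + 5
8 = 1×5 + 3
5 = 1×3 + 2
3 = 1×2 + 1
2 = 2×1 + 0
gcd = 1, so the inverse exists. Back-substitute:
1 = 3 − 2
1 = −5 + 2·3
1 = 2·8 − 3·5
1 = −3·21 + 8·8
1 = 8·29 − 11·21
Thus 21·(-11) ≡ 1 (mod 29); reducing, -11 mod 29 = 18.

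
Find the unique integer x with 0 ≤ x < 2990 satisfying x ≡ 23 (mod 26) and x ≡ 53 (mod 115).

283

Write x = 23 + 26·k. Then 26·k ≡ 53 − 23 ≡ 30 (mod 115).
Need 26⁻¹ mod 115. Extended Euclid on (115, 26):
115 = 4*26 + 11
26 = 2*11 + 4
11 = 2*4 + 3
4 = 1*3 + 1
3 = 3*1 + 0
Back-substitute:
1 = 4 − 3
1 = −11 + 3·4
1 = 3·26 − 7·11
1 = −7·115 + 31·26
26⁻¹ ≡ 31 (mod 115), so k ≡ 31·30 ≡ 10 (mod 115).
x = 23 + 26·10 = 283.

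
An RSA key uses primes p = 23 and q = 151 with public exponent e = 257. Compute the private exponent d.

φ(n) = (p−1)(q−1) = 22·150 = 3300.
Need d with 257·d ≡ 1 (mod 3300). Apply the extended Euclidean algorithm:
3300 = 12·257 + 216
257 = 1·216 + 41
216 = 5·41 + 11
41 = 3·11 + 8
11 = 1·8 + 3
8 = 2·3 + 2
3 = 1·2 + 1
2 = 2·1 + 0
Back-substitute:
1 = 3 − 2
1 = −8 + 3·3
1 = 3·11 − 4·8
1 = −4·41 + 15·11
1 = 15·216 − 79·41
1 = −79·257 + 94·216
1 = 94·3300 − 1207·257
So 257·(-1207) ≡ 1 (mod 3300), hence d ≡ -1207 ≡ 2093 (mod 3300).

2093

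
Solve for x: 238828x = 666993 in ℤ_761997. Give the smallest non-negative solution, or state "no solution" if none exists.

First find gcd(238828, 761997):
761997 = 3·238828 + 45513
238828 = 5·45513 + 11263
45513 = 4·11263 + 461
11263 = 24·461 + 199
461 = 2·199 + 63
199 = 3·63 + 10
63 = 6·10 + 3
10 = 3·3 + 1
3 = 3·1 + 0
gcd = 1, so a unique solution mod 761997 exists.
Back-substitute for the Bézout coefficients:
1 = 10 − 3·3
1 = −3·63 + 19·10
1 = 19·199 − 60·63
1 = −60·461 + 139·199
1 = 139·11263 − 3396·461
1 = −3396·45513 + 13723·11263
1 = 13723·238828 − 72011·45513
1 = −72011·761997 + 229756·238828
So 238828·(229756) ≡ 1 (mod 761997), giving 238828⁻¹ ≡ 229756.
x ≡ 238828⁻¹·666993 ≡ 229756·666993 ≡ 427038 (mod 761997).

427038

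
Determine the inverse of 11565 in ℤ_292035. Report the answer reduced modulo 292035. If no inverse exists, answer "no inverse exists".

no inverse exists

Euclidean algorithm on 292035, 11565:
292035 = 25·11565 + 2910
11565 = 3·2910 + 2835
2910 = 1·2835 + 75
2835 = 37·75 + 60
75 = 1·60 + 15
60 = 4·15 + 0
gcd(11565, 292035) = 15 ≠ 1, so 11565 has no multiplicative inverse modulo 292035.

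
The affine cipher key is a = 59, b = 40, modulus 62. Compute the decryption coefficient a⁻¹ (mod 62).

41

Extended Euclidean algorithm:
62 = 1·59 + 3
59 = 19·3 + 2
3 = 1·2 + 1
2 = 2·1 + 0
Since gcd(59, 62) = 1, back-substitute to write 1 as a combination:
1 = 3 − 2
1 = −59 + 20·3
1 = 20·62 − 21·59
Hence 59⁻¹ ≡ -21 ≡ 41 (mod 62).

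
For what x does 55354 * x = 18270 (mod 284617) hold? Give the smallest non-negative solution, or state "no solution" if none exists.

First find gcd(55354, 284617):
284617 = 5·55354 + 7847
55354 = 7·7847 + 425
7847 = 18·425 + 197
425 = 2·197 + 31
197 = 6·31 + 11
31 = 2·11 + 9
11 = 1·9 + 2
9 = 4·2 + 1
2 = 2·1 + 0
gcd = 1, so a unique solution mod 284617 exists.
Back-substitute for the Bézout coefficients:
1 = 9 − 4·2
1 = −4·11 + 5·9
1 = 5·31 − 14·11
1 = −14·197 + 89·31
1 = 89·425 − 192·197
1 = −192·7847 + 3545·425
1 = 3545·55354 − 25007·7847
1 = −25007·284617 + 128580·55354
So 55354·(128580) ≡ 1 (mod 284617), giving 55354⁻¹ ≡ 128580.
x ≡ 55354⁻¹·18270 ≡ 128580·18270 ≡ 212499 (mod 284617).

212499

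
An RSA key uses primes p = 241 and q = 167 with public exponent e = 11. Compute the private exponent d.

21731

φ(n) = (p−1)(q−1) = 240·166 = 39840.
Need d with 11·d ≡ 1 (mod 39840). Apply the extended Euclidean algorithm:
39840 = 3621*11 + 9
11 = 1*9 + 2
9 = 4*2 + 1
2 = 2*1 + 0
Back-substitute:
1 = 9 − 4·2
1 = −4·11 + 5·9
1 = 5·39840 − 18109·11
So 11·(-18109) ≡ 1 (mod 39840), hence d ≡ -18109 ≡ 21731 (mod 39840).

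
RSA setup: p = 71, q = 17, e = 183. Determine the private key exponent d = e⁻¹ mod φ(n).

φ(n) = (p−1)(q−1) = 70·16 = 1120.
Need d with 183·d ≡ 1 (mod 1120). Apply the extended Euclidean algorithm:
1120 = 6·183 + 22
183 = 8·22 + 7
22 = 3·7 + 1
7 = 7·1 + 0
Back-substitute:
1 = 22 − 3·7
1 = −3·183 + 25·22
1 = 25·1120 − 153·183
So 183·(-153) ≡ 1 (mod 1120), hence d ≡ -153 ≡ 967 (mod 1120).

967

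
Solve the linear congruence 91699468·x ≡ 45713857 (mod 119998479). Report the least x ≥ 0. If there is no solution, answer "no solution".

3485317

First find gcd(91699468, 119998479):
119998479 = 1·91699468 + 28299011
91699468 = 3·28299011 + 6802435
28299011 = 4·6802435 + 1089271
6802435 = 6·1089271 + 266809
1089271 = 4·266809 + 22035
266809 = 12·22035 + 2389
22035 = 9·2389 + 534
2389 = 4·534 + 253
534 = 2·253 + 28
253 = 9·28 + 1
28 = 28·1 + 0
gcd = 1, so a unique solution mod 119998479 exists.
Back-substitute for the Bézout coefficients:
1 = 253 − 9·28
1 = −9·534 + 19·253
1 = 19·2389 − 85·534
1 = −85·22035 + 784·2389
1 = 784·266809 − 9493·22035
1 = −9493·1089271 + 38756·266809
1 = 38756·6802435 − 242029·1089271
1 = −242029·28299011 + 1006872·6802435
1 = 1006872·91699468 − 3262645·28299011
1 = −3262645·119998479 + 4269517·91699468
So 91699468·(4269517) ≡ 1 (mod 119998479), giving 91699468⁻¹ ≡ 4269517.
x ≡ 91699468⁻¹·45713857 ≡ 4269517·45713857 ≡ 3485317 (mod 119998479).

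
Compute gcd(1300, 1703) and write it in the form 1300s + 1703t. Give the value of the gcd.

Apply Euclid's algorithm to 1703 and 1300:
1703 = 1×1300 + 403
1300 = 3×403 + 91
403 = 4×91 + 39
91 = 2×39 + 13
39 = 3×13 + 0
gcd(1300, 1703) = 13.
Working backward:
13 = 91 − 2·39
13 = −2·403 + 9·91
13 = 9·1300 − 29·403
13 = −29·1703 + 38·1300
So 13 = (-29)·1703 + (38)·1300.

13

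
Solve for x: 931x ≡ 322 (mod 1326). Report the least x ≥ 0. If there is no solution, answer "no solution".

First find gcd(931, 1326):
1326 = 1*931 + 395
931 = 2*395 + 141
395 = 2*141 + 113
141 = 1*113 + 28
113 = 4*28 + 1
28 = 28*1 + 0
gcd = 1, so a unique solution mod 1326 exists.
Back-substitute for the Bézout coefficients:
1 = 113 − 4·28
1 = −4·141 + 5·113
1 = 5·395 − 14·141
1 = −14·931 + 33·395
1 = 33·1326 − 47·931
So 931·(-47) ≡ 1 (mod 1326), giving 931⁻¹ ≡ 1279.
x ≡ 931⁻¹·322 ≡ 1279·322 ≡ 778 (mod 1326).

778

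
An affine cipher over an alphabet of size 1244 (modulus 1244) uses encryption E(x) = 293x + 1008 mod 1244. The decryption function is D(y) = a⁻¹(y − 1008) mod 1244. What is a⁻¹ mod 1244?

Extended Euclidean algorithm:
1244 = 4·293 + 72
293 = 4·72 + 5
72 = 14·5 + 2
5 = 2·2 + 1
2 = 2·1 + 0
The gcd is 1. Working backward:
1 = 5 − 2·2
1 = −2·72 + 29·5
1 = 29·293 − 118·72
1 = −118·1244 + 501·293
So 293·501 ≡ 1 (mod 1244).

501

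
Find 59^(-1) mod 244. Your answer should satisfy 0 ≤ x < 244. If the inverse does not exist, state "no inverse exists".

91

gcd(244, 59) by repeated division:
244 = 4×59 + 8
59 = 7×8 + 3
8 = 2×3 + 2
3 = 1×2 + 1
2 = 2×1 + 0
The gcd is 1. Working backward:
1 = 3 − 2
1 = −8 + 3·3
1 = 3·59 − 22·8
1 = −22·244 + 91·59
So 59·91 ≡ 1 (mod 244).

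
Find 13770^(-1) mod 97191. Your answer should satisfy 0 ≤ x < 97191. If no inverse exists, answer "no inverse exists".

Compute gcd(13770, 97191):
97191 = 7*13770 + 801
13770 = 17*801 + 153
801 = 5*153 + 36
153 = 4*36 + 9
36 = 4*9 + 0
The gcd is 9, not 1, hence no inverse exists.

no inverse exists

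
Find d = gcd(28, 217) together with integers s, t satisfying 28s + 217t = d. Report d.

7

Apply Euclid's algorithm to 217 and 28:
217 = 7*28 + 21
28 = 1*21 + 7
21 = 3*7 + 0
gcd(28, 217) = 7.
Working backward:
7 = 28 − 21
7 = −217 + 8·28
So 7 = (-1)·217 + (8)·28.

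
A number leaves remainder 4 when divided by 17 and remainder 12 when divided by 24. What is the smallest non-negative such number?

Write x = 4 + 17·k. Then 17·k ≡ 12 − 4 ≡ 8 (mod 24).
Need 17⁻¹ mod 24. Extended Euclid on (24, 17):
24 = 1×17 + 7
17 = 2×7 + 3
7 = 2×3 + 1
3 = 3×1 + 0
Back-substitute:
1 = 7 − 2·3
1 = −2·17 + 5·7
1 = 5·24 − 7·17
17⁻¹ ≡ 17 (mod 24), so k ≡ 17·8 ≡ 16 (mod 24).
x = 4 + 17·16 = 276.

276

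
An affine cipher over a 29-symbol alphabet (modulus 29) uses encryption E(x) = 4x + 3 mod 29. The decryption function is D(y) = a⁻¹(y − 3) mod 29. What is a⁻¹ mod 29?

Apply the Euclidean algorithm to 29 and 4:
29 = 7×4 + 1
4 = 4×1 + 0
gcd = 1, so the inverse exists. Back-substitute:
1 = 29 − 7·4
So 4·(-7) ≡ 1 (mod 29), and -7 ≡ 22 (mod 29).

22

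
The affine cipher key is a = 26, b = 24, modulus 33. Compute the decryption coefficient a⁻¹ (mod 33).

14

Extended Euclidean algorithm:
33 = 1*26 + 7
26 = 3*7 + 5
7 = 1*5 + 2
5 = 2*2 + 1
2 = 2*1 + 0
The gcd is 1. Working backward:
1 = 5 − 2·2
1 = −2·7 + 3·5
1 = 3·26 − 11·7
1 = −11·33 + 14·26
So 26·14 ≡ 1 (mod 33).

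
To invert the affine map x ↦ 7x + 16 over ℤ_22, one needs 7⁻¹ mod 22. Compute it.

Extended Euclidean algorithm:
22 = 3×7 + 1
7 = 7×1 + 0
gcd = 1, so the inverse exists. Back-substitute:
1 = 22 − 3·7
Hence 7⁻¹ ≡ -3 ≡ 19 (mod 22).

19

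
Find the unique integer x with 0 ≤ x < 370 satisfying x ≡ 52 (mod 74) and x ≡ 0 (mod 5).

Write x = 52 + 74·k. Then 74·k ≡ 0 − 52 ≡ 3 (mod 5).
Need 74⁻¹ mod 5. Extended Euclid on (5, 4):
5 = 1×4 + 1
4 = 4×1 + 0
Back-substitute:
1 = 5 − 4
74⁻¹ ≡ 4 (mod 5), so k ≡ 4·3 ≡ 2 (mod 5).
x = 52 + 74·2 = 200.

200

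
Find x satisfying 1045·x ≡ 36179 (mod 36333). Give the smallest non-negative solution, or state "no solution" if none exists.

First find gcd(1045, 36333):
36333 = 34×1045 + 803
1045 = 1×803 + 242
803 = 3×242 + 77
242 = 3×77 + 11
77 = 7×11 + 0
gcd = 11 and 11 | 36179, so solutions exist. Divide through by 11: 95x ≡ 3289 (mod 3303).
Now find 95⁻¹ mod 3303:
3303 = 34*95 + 73
95 = 1*73 + 22
73 = 3*22 + 7
22 = 3*7 + 1
7 = 7*1 + 0
Back-substitute:
1 = 22 − 3·7
1 = −3·73 + 10·22
1 = 10·95 − 13·73
1 = −13·3303 + 452·95
So 95⁻¹ ≡ 452 (mod 3303).
Then x ≡ 452·3289 ≡ 278 (mod 3303); the smallest non-negative solution is x = 278.

278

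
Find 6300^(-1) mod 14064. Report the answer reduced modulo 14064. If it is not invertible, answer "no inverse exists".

no inverse exists

Euclidean algorithm on 14064, 6300:
14064 = 2·6300 + 1464
6300 = 4·1464 + 444
1464 = 3·444 + 132
444 = 3·132 + 48
132 = 2·48 + 36
48 = 1·36 + 12
36 = 3·12 + 0
gcd(6300, 14064) = 12 ≠ 1, so 6300 has no multiplicative inverse modulo 14064.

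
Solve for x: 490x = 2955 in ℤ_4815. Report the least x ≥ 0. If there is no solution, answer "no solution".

First find gcd(490, 4815):
4815 = 9×490 + 405
490 = 1×405 + 85
405 = 4×85 + 65
85 = 1×65 + 20
65 = 3×20 + 5
20 = 4×5 + 0
gcd = 5 and 5 | 2955, so solutions exist. Divide through by 5: 98x ≡ 591 (mod 963).
Now find 98⁻¹ mod 963:
963 = 9·98 + 81
98 = 1·81 + 17
81 = 4·17 + 13
17 = 1·13 + 4
13 = 3·4 + 1
4 = 4·1 + 0
Back-substitute:
1 = 13 − 3·4
1 = −3·17 + 4·13
1 = 4·81 − 19·17
1 = −19·98 + 23·81
1 = 23·963 − 226·98
So 98·(-226) ≡ 1 (mod 963), i.e. 98⁻¹ ≡ 737.
Then x ≡ 737·591 ≡ 291 (mod 963); the smallest non-negative solution is x = 291.

291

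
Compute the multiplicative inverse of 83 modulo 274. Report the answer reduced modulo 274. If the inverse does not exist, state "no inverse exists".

Run Euclid on (274, 83):
274 = 3*83 + 25
83 = 3*25 + 8
25 = 3*8 + 1
8 = 8*1 + 0
gcd = 1, so the inverse exists. Back-substitute:
1 = 25 − 3·8
1 = −3·83 + 10·25
1 = 10·274 − 33·83
Hence 83⁻¹ ≡ -33 ≡ 241 (mod 274).

241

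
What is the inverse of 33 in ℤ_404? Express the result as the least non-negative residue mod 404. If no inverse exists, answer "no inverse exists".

49

Apply the Euclidean algorithm to 404 and 33:
404 = 12*33 + 8
33 = 4*8 + 1
8 = 8*1 + 0
The gcd is 1. Working backward:
1 = 33 − 4·8
1 = −4·404 + 49·33
So 33·49 ≡ 1 (mod 404).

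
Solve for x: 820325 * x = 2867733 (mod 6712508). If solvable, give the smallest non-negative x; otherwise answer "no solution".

164673

First find gcd(820325, 6712508):
6712508 = 8*820325 + 149908
820325 = 5*149908 + 70785
149908 = 2*70785 + 8338
70785 = 8*8338 + 4081
8338 = 2*4081 + 176
4081 = 23*176 + 33
176 = 5*33 + 11
33 = 3*11 + 0
gcd = 11 and 11 | 2867733, so solutions exist. Divide through by 11: 74575x ≡ 260703 (mod 610228).
Now find 74575⁻¹ mod 610228:
610228 = 8*74575 + 13628
74575 = 5*13628 + 6435
13628 = 2*6435 + 758
6435 = 8*758 + 371
758 = 2*371 + 16
371 = 23*16 + 3
16 = 5*3 + 1
3 = 3*1 + 0
Back-substitute:
1 = 16 − 5·3
1 = −5·371 + 116·16
1 = 116·758 − 237·371
1 = −237·6435 + 2012·758
1 = 2012·13628 − 4261·6435
1 = −4261·74575 + 23317·13628
1 = 23317·610228 − 190797·74575
So 74575·(-190797) ≡ 1 (mod 610228), i.e. 74575⁻¹ ≡ 419431.
Then x ≡ 419431·260703 ≡ 164673 (mod 610228); the smallest non-negative solution is x = 164673.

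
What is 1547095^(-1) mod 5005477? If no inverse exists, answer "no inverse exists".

Extended Euclidean algorithm:
5005477 = 3×1547095 + 364192
1547095 = 4×364192 + 90327
364192 = 4×90327 + 2884
90327 = 31×2884 + 923
2884 = 3×923 + 115
923 = 8×115 + 3
115 = 38×3 + 1
3 = 3×1 + 0
gcd = 1, so the inverse exists. Back-substitute:
1 = 115 − 38·3
1 = −38·923 + 305·115
1 = 305·2884 − 953·923
1 = −953·90327 + 29848·2884
1 = 29848·364192 − 120345·90327
1 = −120345·1547095 + 511228·364192
1 = 511228·5005477 − 1654029·1547095
Hence 1547095⁻¹ ≡ -1654029 ≡ 3351448 (mod 5005477).

3351448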